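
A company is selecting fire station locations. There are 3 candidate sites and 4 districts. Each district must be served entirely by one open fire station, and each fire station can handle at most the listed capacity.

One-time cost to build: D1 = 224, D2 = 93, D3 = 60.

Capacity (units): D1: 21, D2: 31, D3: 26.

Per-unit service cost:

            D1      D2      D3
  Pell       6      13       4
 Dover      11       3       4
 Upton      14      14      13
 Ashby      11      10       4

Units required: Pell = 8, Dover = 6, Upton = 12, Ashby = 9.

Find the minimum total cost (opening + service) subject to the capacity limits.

Open {D2, D3}: Pell→D3 4·8=32, Dover→D2 3·6=18, Upton→D2 14·12=168, Ashby→D3 4·9=36.
Loads: D2 carries 18/31, D3 carries 17/26. Service 254; fixed 153; total 407.
Next best feasible plan costs 413.

Minimum total cost: 407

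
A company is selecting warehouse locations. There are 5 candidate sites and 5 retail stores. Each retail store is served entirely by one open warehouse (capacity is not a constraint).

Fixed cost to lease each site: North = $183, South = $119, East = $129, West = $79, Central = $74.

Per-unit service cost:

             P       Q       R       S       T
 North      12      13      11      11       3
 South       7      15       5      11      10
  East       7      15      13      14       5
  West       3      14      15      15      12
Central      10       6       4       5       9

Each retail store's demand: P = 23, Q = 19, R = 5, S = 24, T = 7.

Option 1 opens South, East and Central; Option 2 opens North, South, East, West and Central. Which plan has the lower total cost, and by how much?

Option 1 is cheaper by 156.

Option 1: {South, East, Central}: P→South 7·23=161, Q→Central 6·19=114, R→Central 4·5=20, S→Central 5·24=120, T→East 5·7=35. Service 450; fixed 322; total 772.
Option 2: {North, South, East, West, Central}: P→West 3·23=69, Q→Central 6·19=114, R→Central 4·5=20, S→Central 5·24=120, T→North 3·7=21. Service 344; fixed 584; total 928.
Difference: |772 − 928| = 156.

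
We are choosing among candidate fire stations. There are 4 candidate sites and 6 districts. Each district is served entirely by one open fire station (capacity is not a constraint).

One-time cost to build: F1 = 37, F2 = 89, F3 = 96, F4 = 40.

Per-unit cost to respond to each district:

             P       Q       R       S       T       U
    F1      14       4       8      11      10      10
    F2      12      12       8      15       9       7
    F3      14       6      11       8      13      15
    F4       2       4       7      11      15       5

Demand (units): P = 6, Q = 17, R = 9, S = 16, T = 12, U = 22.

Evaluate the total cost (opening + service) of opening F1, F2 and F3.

Total cost: 824

Each district is assigned to its cheapest site among the open ones.
{F1, F2, F3}: P→F2 12·6=72, Q→F1 4·17=68, R→F1 8·9=72, S→F3 8·16=128, T→F2 9·12=108, U→F2 7·22=154. Service 602; fixed 222; total 824.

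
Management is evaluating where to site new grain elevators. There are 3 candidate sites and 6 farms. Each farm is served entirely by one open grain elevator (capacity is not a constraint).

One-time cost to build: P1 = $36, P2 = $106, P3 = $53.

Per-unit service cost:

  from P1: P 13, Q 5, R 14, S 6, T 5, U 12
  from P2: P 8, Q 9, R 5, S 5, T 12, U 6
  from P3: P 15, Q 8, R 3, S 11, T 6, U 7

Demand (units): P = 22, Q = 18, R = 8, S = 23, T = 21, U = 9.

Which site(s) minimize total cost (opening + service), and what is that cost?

Open P1 and P2; minimum total cost 722.

For any fixed open set, each farm goes to its cheapest open site; total = fixed + service.
{P1, P2}: P→P2 8·22=176, Q→P1 5·18=90, R→P2 5·8=40, S→P2 5·23=115, T→P1 5·21=105, U→P2 6·9=54. Service 580; fixed 142; total 722.
{P1, P2, P3}: service 564 + fixed 195 = 759
{P1, P3}: service 706 + fixed 89 = 795
{P1}: service 839 + fixed 36 = 875
No other subset beats 722.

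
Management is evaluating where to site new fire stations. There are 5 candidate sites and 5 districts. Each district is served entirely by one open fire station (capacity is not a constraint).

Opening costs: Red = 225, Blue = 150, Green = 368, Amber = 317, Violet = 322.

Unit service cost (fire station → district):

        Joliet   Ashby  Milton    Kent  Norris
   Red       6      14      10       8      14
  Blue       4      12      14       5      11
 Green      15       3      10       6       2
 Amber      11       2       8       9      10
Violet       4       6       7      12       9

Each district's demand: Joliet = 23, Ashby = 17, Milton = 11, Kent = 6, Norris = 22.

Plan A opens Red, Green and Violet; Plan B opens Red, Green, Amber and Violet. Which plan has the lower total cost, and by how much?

Plan A: {Red, Green, Violet}: Joliet→Violet 4·23=92, Ashby→Green 3·17=51, Milton→Violet 7·11=77, Kent→Green 6·6=36, Norris→Green 2·22=44. Service 300; fixed 915; total 1215.
Plan B: {Red, Green, Amber, Violet}: Joliet→Violet 4·23=92, Ashby→Amber 2·17=34, Milton→Violet 7·11=77, Kent→Green 6·6=36, Norris→Green 2·22=44. Service 283; fixed 1232; total 1515.
Difference: |1215 − 1515| = 300.

Plan A is cheaper by 300.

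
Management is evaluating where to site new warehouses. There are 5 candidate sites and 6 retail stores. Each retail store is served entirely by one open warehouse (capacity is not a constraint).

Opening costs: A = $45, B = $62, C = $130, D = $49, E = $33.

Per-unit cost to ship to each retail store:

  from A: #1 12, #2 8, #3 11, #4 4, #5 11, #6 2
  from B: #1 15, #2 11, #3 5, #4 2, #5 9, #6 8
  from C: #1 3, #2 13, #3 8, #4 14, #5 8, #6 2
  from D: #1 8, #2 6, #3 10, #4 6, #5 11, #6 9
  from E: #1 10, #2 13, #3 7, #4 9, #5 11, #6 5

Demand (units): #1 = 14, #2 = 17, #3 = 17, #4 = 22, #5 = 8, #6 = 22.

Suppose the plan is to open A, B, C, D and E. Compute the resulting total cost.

Total cost: 700

Each retail store is assigned to its cheapest site among the open ones.
{A, B, C, D, E}: #1→C 3·14=42, #2→D 6·17=102, #3→B 5·17=85, #4→B 2·22=44, #5→C 8·8=64, #6→A 2·22=44. Service 381; fixed 319; total 700.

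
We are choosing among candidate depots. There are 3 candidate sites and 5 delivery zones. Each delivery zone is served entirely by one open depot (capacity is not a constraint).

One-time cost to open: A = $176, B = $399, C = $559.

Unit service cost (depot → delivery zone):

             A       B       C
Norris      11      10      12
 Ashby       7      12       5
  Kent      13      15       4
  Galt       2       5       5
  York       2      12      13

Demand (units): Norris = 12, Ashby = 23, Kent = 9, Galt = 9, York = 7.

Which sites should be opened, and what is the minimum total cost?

Open A only; minimum total cost 618.

For any fixed open set, each delivery zone goes to its cheapest open site; total = fixed + service.
{A}: Norris→A 11·12=132, Ashby→A 7·23=161, Kent→A 13·9=117, Galt→A 2·9=18, York→A 2·7=14. Service 442; fixed 176; total 618.
{C}: Norris→C 12·12=144, Ashby→C 5·23=115, Kent→C 4·9=36, Galt→C 5·9=45, York→C 13·7=91. Service 431; fixed 559; total 990.
{A, B}: service 430 + fixed 575 = 1005
{A, B, C}: Norris→B 10·12=120, Ashby→C 5·23=115, Kent→C 4·9=36, Galt→A 2·9=18, York→A 2·7=14. Service 303; fixed 1134; total 1437.
(All 7 nonempty subsets were checked; A only is lowest.)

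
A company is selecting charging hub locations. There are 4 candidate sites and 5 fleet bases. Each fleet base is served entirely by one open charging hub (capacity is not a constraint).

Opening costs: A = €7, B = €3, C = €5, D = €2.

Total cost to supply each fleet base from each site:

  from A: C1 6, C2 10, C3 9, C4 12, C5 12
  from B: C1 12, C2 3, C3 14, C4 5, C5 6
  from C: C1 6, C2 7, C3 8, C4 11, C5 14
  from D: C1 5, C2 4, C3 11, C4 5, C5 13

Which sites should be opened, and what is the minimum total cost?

Open B and D; minimum total cost 35.

For any fixed open set, each fleet base goes to its cheapest open site; total = fixed + service.
{B, D}: C1→D 5, C2→B 3, C3→D 11, C4→B 5, C5→B 6. Service 30; fixed 5; total 35.
{B, C}: service 28 + fixed 8 = 36
{B, C, D}: service 27 + fixed 10 = 37
{A, B, C, D}: service 27 + fixed 17 = 44
No other subset beats 35.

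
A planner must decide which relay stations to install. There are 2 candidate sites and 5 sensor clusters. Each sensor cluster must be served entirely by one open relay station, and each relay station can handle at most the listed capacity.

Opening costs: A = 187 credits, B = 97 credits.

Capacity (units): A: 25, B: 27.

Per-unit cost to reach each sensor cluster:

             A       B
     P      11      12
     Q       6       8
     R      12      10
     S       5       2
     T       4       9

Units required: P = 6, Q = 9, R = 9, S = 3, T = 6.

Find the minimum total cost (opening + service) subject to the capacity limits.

Minimum total cost: 524

Open {A, B}: P→A 11·6=66, Q→A 6·9=54, R→B 10·9=90, S→B 2·3=6, T→A 4·6=24.
Loads: A carries 21/25, B carries 12/27. Service 240; fixed 284; total 524.
Next best feasible plan costs 530.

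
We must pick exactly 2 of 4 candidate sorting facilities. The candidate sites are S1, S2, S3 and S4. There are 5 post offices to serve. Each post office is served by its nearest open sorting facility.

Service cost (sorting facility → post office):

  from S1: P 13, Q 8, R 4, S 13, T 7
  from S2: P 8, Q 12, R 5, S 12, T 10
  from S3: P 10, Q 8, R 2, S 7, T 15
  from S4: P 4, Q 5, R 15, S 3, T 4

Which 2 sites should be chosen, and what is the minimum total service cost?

Choose S3 and S4; total service cost 18.

With exactly 2 open, each post office uses its cheapest among the chosen.
{S3, S4}: P→S4 4, Q→S4 5, R→S3 2, S→S4 3, T→S4 4. Service cost 18.
{S1, S4}: service cost 20
{S2, S4}: service cost 21
Among all 6 size-2 choices, {S3, S4} is lowest.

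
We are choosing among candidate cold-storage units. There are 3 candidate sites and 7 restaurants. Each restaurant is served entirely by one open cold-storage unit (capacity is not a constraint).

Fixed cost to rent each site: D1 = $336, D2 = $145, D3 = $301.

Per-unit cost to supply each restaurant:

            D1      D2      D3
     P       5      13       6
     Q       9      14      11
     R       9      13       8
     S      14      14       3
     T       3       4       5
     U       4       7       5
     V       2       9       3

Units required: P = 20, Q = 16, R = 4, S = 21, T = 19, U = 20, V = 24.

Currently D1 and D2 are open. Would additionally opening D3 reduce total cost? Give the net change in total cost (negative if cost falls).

Current service cost with {D1, D2}: 759.
Adding D3: each restaurant re-picks its cheapest; new service cost 524, saving 235.
Extra fixed cost: 301. Net change = 301 − 235 = 66.
(Totals: 1240 → 1306.)

No — net change +66 (cost rises by 66).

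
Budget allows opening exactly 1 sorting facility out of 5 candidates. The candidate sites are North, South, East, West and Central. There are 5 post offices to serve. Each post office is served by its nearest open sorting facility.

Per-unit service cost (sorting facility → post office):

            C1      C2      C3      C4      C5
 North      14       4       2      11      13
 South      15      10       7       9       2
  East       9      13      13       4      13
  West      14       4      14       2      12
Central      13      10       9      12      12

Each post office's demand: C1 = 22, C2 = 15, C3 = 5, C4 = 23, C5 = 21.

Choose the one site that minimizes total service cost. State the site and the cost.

Choose West only; total service cost 736.

With exactly 1 open, each post office uses its cheapest among the chosen.
{West}: C1→West 14·22=308, C2→West 4·15=60, C3→West 14·5=70, C4→West 2·23=46, C5→West 12·21=252. Service cost 736.
{South}: service cost 764
{East}: service cost 823
Among all 5 size-1 choices, {West} is lowest.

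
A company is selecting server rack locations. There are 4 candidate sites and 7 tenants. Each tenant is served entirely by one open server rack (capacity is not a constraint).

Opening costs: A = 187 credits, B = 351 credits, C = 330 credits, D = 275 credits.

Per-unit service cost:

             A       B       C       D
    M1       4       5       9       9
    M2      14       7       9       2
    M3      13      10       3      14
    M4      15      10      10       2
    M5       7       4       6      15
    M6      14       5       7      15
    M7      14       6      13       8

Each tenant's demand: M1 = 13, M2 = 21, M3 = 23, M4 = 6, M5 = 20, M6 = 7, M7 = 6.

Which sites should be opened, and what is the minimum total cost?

Open B only; minimum total cost 1004.

For any fixed open set, each tenant goes to its cheapest open site; total = fixed + service.
{B}: M1→B 5·13=65, M2→B 7·21=147, M3→B 10·23=230, M4→B 10·6=60, M5→B 4·20=80, M6→B 5·7=35, M7→B 6·6=36. Service 653; fixed 351; total 1004.
{C}: service 682 + fixed 330 = 1012
{C, D}: service 457 + fixed 605 = 1062
{A, B, C, D}: M1→A 4·13=52, M2→D 2·21=42, M3→C 3·23=69, M4→D 2·6=12, M5→B 4·20=80, M6→B 5·7=35, M7→B 6·6=36. Service 326; fixed 1143; total 1469.
(All 15 nonempty subsets were checked; B only is lowest.)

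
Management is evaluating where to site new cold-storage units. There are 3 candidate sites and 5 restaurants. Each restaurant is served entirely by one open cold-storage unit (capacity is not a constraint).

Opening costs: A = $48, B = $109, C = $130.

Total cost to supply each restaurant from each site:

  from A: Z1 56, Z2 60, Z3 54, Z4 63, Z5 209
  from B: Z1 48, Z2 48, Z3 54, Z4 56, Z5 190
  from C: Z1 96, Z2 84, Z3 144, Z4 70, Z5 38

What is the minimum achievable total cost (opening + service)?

Minimum total cost: 449

For any fixed open set, each restaurant goes to its cheapest open site; total = fixed + service.
{A, C}: Z1→A 56, Z2→A 60, Z3→A 54, Z4→A 63, Z5→C 38. Service 271; fixed 178; total 449.
{B, C}: Z1→B 48, Z2→B 48, Z3→B 54, Z4→B 56, Z5→C 38. Service 244; fixed 239; total 483.
{A}: Z1→A 56, Z2→A 60, Z3→A 54, Z4→A 63, Z5→A 209. Service 442; fixed 48; total 490.
{A, B, C}: Z1→B 48, Z2→B 48, Z3→A 54, Z4→B 56, Z5→C 38. Service 244; fixed 287; total 531.
No other subset beats 449.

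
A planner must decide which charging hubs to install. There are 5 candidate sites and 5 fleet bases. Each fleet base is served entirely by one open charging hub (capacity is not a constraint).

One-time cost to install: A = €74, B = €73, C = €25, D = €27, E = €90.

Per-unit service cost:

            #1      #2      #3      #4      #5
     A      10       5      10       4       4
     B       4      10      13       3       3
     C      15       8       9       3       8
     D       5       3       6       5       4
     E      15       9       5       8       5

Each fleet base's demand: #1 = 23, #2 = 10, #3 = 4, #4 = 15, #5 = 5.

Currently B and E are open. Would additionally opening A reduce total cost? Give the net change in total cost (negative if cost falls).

No — net change +34 (cost rises by 34).

Current service cost with {B, E}: 262.
Adding A: each fleet base re-picks its cheapest; new service cost 222, saving 40.
Extra fixed cost: 74. Net change = 74 − 40 = 34.
(Totals: 425 → 459.)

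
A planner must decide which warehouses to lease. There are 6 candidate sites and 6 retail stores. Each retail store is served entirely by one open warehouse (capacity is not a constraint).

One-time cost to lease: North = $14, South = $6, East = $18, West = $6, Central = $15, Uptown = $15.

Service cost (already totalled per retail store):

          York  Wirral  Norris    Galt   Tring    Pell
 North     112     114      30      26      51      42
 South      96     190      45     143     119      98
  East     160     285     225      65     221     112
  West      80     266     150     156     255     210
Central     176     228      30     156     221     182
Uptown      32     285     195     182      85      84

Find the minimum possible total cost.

For any fixed open set, each retail store goes to its cheapest open site; total = fixed + service.
{North, Uptown}: York→Uptown 32, Wirral→North 114, Norris→North 30, Galt→North 26, Tring→North 51, Pell→North 42. Service 295; fixed 29; total 324.
{North, South, Uptown}: York→Uptown 32, Wirral→North 114, Norris→North 30, Galt→North 26, Tring→North 51, Pell→North 42. Service 295; fixed 35; total 330.
{North, West, Uptown}: York→Uptown 32, Wirral→North 114, Norris→North 30, Galt→North 26, Tring→North 51, Pell→North 42. Service 295; fixed 35; total 330.
{North, South, East, West, Central, Uptown}: service 295 + fixed 74 = 369
No other subset beats 324.

Minimum total cost: 324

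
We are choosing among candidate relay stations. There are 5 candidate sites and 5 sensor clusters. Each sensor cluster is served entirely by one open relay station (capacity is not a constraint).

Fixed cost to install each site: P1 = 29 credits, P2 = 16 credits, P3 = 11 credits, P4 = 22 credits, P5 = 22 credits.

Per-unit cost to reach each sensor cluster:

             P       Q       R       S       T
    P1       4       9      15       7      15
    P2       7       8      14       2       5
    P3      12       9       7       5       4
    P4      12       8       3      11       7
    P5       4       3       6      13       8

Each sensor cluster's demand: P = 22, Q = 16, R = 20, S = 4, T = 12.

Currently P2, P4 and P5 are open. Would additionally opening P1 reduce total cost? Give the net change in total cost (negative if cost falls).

No — net change +29 (cost rises by 29).

Current service cost with {P2, P4, P5}: 264.
Adding P1: each sensor cluster re-picks its cheapest; new service cost 264, saving 0.
Extra fixed cost: 29. Net change = 29 − 0 = 29.
(Totals: 324 → 353.)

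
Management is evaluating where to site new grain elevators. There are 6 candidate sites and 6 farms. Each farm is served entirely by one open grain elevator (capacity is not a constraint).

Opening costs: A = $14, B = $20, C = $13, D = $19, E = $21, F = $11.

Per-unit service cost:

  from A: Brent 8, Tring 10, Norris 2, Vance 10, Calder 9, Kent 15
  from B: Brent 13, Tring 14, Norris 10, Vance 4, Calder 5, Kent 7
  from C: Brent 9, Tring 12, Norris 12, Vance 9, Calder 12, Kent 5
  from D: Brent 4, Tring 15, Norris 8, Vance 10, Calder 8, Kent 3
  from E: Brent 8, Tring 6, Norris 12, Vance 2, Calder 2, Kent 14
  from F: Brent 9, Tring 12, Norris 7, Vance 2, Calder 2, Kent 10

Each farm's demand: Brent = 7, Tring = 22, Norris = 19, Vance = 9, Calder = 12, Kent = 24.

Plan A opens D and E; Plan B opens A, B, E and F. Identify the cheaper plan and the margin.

Plan A: {D, E}: Brent→D 4·7=28, Tring→E 6·22=132, Norris→D 8·19=152, Vance→E 2·9=18, Calder→E 2·12=24, Kent→D 3·24=72. Service 426; fixed 40; total 466.
Plan B: {A, B, E, F}: Brent→A 8·7=56, Tring→E 6·22=132, Norris→A 2·19=38, Vance→E 2·9=18, Calder→E 2·12=24, Kent→B 7·24=168. Service 436; fixed 66; total 502.
Difference: |466 − 502| = 36.

Plan A is cheaper by 36.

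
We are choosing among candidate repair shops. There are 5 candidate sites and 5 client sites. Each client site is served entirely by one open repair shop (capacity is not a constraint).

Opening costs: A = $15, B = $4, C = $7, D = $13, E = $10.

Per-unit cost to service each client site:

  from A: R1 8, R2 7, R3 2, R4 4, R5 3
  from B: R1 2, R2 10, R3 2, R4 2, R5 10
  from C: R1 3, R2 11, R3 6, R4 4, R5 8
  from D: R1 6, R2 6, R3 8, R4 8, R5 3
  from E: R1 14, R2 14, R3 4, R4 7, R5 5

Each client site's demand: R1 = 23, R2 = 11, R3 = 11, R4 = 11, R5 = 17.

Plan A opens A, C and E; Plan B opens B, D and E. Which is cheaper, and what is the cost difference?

Plan B is cheaper by 61.

Plan A: {A, C, E}: R1→C 3·23=69, R2→A 7·11=77, R3→A 2·11=22, R4→A 4·11=44, R5→A 3·17=51. Service 263; fixed 32; total 295.
Plan B: {B, D, E}: R1→B 2·23=46, R2→D 6·11=66, R3→B 2·11=22, R4→B 2·11=22, R5→D 3·17=51. Service 207; fixed 27; total 234.
Difference: |295 − 234| = 61.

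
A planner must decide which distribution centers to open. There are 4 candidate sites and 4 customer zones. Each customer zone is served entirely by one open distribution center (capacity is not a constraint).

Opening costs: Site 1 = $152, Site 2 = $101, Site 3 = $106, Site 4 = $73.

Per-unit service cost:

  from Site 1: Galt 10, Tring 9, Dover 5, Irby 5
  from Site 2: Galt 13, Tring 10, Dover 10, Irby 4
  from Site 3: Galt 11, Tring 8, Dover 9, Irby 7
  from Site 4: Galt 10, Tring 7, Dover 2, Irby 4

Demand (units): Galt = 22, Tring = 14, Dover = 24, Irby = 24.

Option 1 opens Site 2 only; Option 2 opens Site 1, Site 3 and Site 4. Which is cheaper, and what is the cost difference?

Option 1: {Site 2}: Galt→Site 2 13·22=286, Tring→Site 2 10·14=140, Dover→Site 2 10·24=240, Irby→Site 2 4·24=96. Service 762; fixed 101; total 863.
Option 2: {Site 1, Site 3, Site 4}: Galt→Site 1 10·22=220, Tring→Site 4 7·14=98, Dover→Site 4 2·24=48, Irby→Site 4 4·24=96. Service 462; fixed 331; total 793.
Difference: |863 − 793| = 70.

Option 2 is cheaper by 70.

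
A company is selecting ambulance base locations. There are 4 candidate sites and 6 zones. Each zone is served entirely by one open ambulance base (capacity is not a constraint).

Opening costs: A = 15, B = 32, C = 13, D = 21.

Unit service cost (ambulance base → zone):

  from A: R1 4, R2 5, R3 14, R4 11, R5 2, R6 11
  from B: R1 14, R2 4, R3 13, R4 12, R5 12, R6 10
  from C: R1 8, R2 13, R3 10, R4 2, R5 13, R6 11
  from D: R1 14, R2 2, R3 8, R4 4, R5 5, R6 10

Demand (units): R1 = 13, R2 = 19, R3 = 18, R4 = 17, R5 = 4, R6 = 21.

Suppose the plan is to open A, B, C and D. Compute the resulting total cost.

Each zone is assigned to its cheapest site among the open ones.
{A, B, C, D}: R1→A 4·13=52, R2→D 2·19=38, R3→D 8·18=144, R4→C 2·17=34, R5→A 2·4=8, R6→B 10·21=210. Service 486; fixed 81; total 567.

Total cost: 567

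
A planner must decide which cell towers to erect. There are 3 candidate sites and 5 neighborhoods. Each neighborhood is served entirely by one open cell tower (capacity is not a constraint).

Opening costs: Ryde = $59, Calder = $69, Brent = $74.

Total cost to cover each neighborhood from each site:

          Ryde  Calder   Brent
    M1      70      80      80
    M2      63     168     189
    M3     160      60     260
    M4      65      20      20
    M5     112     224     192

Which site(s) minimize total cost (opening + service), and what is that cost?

Open Ryde and Calder; minimum total cost 453.

For any fixed open set, each neighborhood goes to its cheapest open site; total = fixed + service.
{Ryde, Calder}: M1→Ryde 70, M2→Ryde 63, M3→Calder 60, M4→Calder 20, M5→Ryde 112. Service 325; fixed 128; total 453.
{Ryde, Calder, Brent}: service 325 + fixed 202 = 527
{Ryde}: M1→Ryde 70, M2→Ryde 63, M3→Ryde 160, M4→Ryde 65, M5→Ryde 112. Service 470; fixed 59; total 529.
No other subset beats 453.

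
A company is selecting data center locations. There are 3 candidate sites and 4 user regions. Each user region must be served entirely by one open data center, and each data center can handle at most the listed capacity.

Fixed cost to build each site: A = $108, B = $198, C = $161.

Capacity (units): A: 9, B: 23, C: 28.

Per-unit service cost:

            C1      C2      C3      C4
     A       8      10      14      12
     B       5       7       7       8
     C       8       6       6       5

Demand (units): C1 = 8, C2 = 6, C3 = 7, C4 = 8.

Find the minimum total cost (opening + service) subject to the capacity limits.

Open {A, C}: C1→A 8·8=64, C2→C 6·6=36, C3→C 6·7=42, C4→C 5·8=40.
Loads: A carries 8/9, C carries 21/28. Service 182; fixed 269; total 451.
Next best feasible plan costs 475.

Minimum total cost: 451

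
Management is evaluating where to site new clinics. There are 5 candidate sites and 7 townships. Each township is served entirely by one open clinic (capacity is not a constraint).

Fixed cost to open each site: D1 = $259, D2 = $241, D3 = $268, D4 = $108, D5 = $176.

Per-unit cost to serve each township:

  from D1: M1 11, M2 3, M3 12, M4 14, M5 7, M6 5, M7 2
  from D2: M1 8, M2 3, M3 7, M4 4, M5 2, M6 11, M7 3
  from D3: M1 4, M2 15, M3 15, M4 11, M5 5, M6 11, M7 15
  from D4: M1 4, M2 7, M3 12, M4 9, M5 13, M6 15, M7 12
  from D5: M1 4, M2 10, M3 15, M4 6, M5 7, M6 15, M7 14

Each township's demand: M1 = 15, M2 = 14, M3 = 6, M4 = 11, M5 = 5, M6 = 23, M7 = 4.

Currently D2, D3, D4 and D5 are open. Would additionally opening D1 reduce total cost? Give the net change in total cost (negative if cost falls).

Current service cost with {D2, D3, D4, D5}: 463.
Adding D1: each township re-picks its cheapest; new service cost 321, saving 142.
Extra fixed cost: 259. Net change = 259 − 142 = 117.
(Totals: 1256 → 1373.)

No — net change +117 (cost rises by 117).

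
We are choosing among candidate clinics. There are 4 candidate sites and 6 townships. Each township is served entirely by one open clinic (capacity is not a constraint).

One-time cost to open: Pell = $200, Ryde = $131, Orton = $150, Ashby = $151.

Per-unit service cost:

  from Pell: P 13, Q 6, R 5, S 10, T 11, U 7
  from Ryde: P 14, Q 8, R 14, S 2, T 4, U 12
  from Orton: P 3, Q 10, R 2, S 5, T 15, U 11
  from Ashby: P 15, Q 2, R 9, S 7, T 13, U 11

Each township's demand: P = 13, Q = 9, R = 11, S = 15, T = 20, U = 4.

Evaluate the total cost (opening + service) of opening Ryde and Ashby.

Total cost: 735

Each township is assigned to its cheapest site among the open ones.
{Ryde, Ashby}: P→Ryde 14·13=182, Q→Ashby 2·9=18, R→Ashby 9·11=99, S→Ryde 2·15=30, T→Ryde 4·20=80, U→Ashby 11·4=44. Service 453; fixed 282; total 735.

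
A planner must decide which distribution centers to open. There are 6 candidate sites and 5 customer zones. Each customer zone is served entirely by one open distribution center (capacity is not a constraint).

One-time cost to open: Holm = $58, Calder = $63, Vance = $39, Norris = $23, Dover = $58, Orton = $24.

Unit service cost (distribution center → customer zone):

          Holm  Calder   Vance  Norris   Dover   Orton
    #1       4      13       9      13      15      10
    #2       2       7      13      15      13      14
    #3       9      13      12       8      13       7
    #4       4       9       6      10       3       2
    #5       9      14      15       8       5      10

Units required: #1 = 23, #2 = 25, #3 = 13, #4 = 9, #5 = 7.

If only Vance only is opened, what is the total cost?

Each customer zone is assigned to its cheapest site among the open ones.
{Vance}: #1→Vance 9·23=207, #2→Vance 13·25=325, #3→Vance 12·13=156, #4→Vance 6·9=54, #5→Vance 15·7=105. Service 847; fixed 39; total 886.

Total cost: 886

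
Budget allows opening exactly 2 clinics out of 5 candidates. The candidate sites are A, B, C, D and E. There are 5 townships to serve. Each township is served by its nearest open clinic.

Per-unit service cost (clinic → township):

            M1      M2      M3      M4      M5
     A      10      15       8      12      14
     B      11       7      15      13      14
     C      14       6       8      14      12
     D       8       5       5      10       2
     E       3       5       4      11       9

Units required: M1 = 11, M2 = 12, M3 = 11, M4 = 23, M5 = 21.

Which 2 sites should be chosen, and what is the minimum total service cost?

Choose D and E; total service cost 409.

With exactly 2 open, each township uses its cheapest among the chosen.
{D, E}: M1→E 3·11=33, M2→D 5·12=60, M3→E 4·11=44, M4→D 10·23=230, M5→D 2·21=42. Service cost 409.
{A, D}: service cost 475
{B, D}: service cost 475
Among all 10 size-2 choices, {D, E} is lowest.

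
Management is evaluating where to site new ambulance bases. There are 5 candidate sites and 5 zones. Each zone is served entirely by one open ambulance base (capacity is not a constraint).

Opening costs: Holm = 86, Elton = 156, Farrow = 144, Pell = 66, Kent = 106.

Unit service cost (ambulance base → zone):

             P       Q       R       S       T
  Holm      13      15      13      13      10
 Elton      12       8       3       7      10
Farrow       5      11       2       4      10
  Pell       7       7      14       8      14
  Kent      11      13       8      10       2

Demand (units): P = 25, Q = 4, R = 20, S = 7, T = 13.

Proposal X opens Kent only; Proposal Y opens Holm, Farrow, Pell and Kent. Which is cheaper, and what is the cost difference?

Proposal Y is cheaper by 40.

Proposal X: {Kent}: P→Kent 11·25=275, Q→Kent 13·4=52, R→Kent 8·20=160, S→Kent 10·7=70, T→Kent 2·13=26. Service 583; fixed 106; total 689.
Proposal Y: {Holm, Farrow, Pell, Kent}: P→Farrow 5·25=125, Q→Pell 7·4=28, R→Farrow 2·20=40, S→Farrow 4·7=28, T→Kent 2·13=26. Service 247; fixed 402; total 649.
Difference: |689 − 649| = 40.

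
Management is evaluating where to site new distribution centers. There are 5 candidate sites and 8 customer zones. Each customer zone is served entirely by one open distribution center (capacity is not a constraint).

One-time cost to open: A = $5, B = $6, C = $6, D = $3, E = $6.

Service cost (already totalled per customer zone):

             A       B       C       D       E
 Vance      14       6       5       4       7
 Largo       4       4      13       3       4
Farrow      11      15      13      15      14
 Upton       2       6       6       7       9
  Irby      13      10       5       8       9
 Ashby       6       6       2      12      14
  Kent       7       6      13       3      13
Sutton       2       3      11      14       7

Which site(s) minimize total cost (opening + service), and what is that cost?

For any fixed open set, each customer zone goes to its cheapest open site; total = fixed + service.
{A, C, D}: Vance→D 4, Largo→D 3, Farrow→A 11, Upton→A 2, Irby→C 5, Ashby→C 2, Kent→D 3, Sutton→A 2. Service 32; fixed 14; total 46.
{A, D}: Vance→D 4, Largo→D 3, Farrow→A 11, Upton→A 2, Irby→D 8, Ashby→A 6, Kent→D 3, Sutton→A 2. Service 39; fixed 8; total 47.
{A, C}: service 38 + fixed 11 = 49
{A, B, C, D, E}: service 32 + fixed 26 = 58
No other subset beats 46.

Open A, C and D; minimum total cost 46.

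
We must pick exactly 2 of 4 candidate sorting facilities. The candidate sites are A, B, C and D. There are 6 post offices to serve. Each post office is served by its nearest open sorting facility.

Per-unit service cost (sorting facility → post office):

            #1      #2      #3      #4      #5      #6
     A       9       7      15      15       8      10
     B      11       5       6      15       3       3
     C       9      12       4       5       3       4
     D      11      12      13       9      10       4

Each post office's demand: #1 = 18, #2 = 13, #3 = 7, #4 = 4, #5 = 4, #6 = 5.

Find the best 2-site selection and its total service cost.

Choose B and C; total service cost 302.

With exactly 2 open, each post office uses its cheapest among the chosen.
{B, C}: #1→C 9·18=162, #2→B 5·13=65, #3→C 4·7=28, #4→C 5·4=20, #5→B 3·4=12, #6→B 3·5=15. Service cost 302.
{A, C}: service cost 333
{A, B}: service cost 356
Among all 6 size-2 choices, {B, C} is lowest.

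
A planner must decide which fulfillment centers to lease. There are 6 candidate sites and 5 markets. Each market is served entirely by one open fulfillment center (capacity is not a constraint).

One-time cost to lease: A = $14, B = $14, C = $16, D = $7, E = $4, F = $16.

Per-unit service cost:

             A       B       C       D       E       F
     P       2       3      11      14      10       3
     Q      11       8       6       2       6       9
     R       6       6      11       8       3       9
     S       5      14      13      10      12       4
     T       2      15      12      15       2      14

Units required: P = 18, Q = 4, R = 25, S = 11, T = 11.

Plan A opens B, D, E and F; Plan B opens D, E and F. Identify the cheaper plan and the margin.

Plan A: {B, D, E, F}: P→B 3·18=54, Q→D 2·4=8, R→E 3·25=75, S→F 4·11=44, T→E 2·11=22. Service 203; fixed 41; total 244.
Plan B: {D, E, F}: P→F 3·18=54, Q→D 2·4=8, R→E 3·25=75, S→F 4·11=44, T→E 2·11=22. Service 203; fixed 27; total 230.
Difference: |244 − 230| = 14.

Plan B is cheaper by 14.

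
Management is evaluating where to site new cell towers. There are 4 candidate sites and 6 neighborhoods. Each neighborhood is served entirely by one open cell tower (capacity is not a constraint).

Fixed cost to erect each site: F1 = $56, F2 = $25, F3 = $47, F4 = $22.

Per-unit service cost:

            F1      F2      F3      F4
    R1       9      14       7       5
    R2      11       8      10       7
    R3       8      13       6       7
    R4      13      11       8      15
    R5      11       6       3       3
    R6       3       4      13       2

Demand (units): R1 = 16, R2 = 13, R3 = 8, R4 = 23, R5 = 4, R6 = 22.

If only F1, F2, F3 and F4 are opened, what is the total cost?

Each neighborhood is assigned to its cheapest site among the open ones.
{F1, F2, F3, F4}: R1→F4 5·16=80, R2→F4 7·13=91, R3→F3 6·8=48, R4→F3 8·23=184, R5→F3 3·4=12, R6→F4 2·22=44. Service 459; fixed 150; total 609.

Total cost: 609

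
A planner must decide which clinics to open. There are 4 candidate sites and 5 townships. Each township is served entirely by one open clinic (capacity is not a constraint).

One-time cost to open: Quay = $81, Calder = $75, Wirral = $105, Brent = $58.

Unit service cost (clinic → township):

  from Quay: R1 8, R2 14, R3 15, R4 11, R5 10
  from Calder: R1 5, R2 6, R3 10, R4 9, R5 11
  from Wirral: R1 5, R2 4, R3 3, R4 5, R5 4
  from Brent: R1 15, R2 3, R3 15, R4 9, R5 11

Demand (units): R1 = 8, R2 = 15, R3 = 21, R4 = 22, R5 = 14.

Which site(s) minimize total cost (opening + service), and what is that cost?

For any fixed open set, each township goes to its cheapest open site; total = fixed + service.
{Wirral}: R1→Wirral 5·8=40, R2→Wirral 4·15=60, R3→Wirral 3·21=63, R4→Wirral 5·22=110, R5→Wirral 4·14=56. Service 329; fixed 105; total 434.
{Wirral, Brent}: service 314 + fixed 163 = 477
{Calder, Wirral}: service 329 + fixed 180 = 509
{Quay, Calder, Wirral, Brent}: R1→Calder 5·8=40, R2→Brent 3·15=45, R3→Wirral 3·21=63, R4→Wirral 5·22=110, R5→Wirral 4·14=56. Service 314; fixed 319; total 633.
No other subset beats 434.

Open Wirral only; minimum total cost 434.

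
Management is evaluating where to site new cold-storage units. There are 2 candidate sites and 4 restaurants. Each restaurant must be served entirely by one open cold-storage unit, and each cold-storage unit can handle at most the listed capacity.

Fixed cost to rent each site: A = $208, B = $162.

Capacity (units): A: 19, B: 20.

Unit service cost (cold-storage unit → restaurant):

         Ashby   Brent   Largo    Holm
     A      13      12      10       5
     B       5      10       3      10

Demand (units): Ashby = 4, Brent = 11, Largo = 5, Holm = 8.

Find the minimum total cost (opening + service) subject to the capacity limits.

Open {A, B}: Ashby→B 5·4=20, Brent→B 10·11=110, Largo→B 3·5=15, Holm→A 5·8=40.
Loads: A carries 8/19, B carries 20/20. Service 185; fixed 370; total 555.
Next best feasible plan costs 577.

Minimum total cost: 555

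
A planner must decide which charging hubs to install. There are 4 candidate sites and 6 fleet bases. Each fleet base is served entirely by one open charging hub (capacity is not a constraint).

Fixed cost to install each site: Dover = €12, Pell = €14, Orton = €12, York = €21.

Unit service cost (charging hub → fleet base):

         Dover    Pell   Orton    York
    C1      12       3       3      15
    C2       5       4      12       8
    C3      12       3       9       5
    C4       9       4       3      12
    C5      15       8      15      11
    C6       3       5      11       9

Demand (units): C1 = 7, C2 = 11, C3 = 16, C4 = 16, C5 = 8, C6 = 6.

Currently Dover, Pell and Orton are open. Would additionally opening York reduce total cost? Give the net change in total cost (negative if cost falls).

Current service cost with {Dover, Pell, Orton}: 243.
Adding York: each fleet base re-picks its cheapest; new service cost 243, saving 0.
Extra fixed cost: 21. Net change = 21 − 0 = 21.
(Totals: 281 → 302.)

No — net change +21 (cost rises by 21).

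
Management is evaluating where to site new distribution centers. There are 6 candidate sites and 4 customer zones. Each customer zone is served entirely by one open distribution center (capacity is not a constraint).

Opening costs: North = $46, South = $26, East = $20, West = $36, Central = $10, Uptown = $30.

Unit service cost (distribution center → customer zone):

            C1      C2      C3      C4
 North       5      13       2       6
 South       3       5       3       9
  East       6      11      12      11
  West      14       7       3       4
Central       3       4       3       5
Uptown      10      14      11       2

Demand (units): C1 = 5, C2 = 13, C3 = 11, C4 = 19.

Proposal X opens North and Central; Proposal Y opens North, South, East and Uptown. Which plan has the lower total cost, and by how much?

Proposal X is cheaper by 22.

Proposal X: {North, Central}: C1→Central 3·5=15, C2→Central 4·13=52, C3→North 2·11=22, C4→Central 5·19=95. Service 184; fixed 56; total 240.
Proposal Y: {North, South, East, Uptown}: C1→South 3·5=15, C2→South 5·13=65, C3→North 2·11=22, C4→Uptown 2·19=38. Service 140; fixed 122; total 262.
Difference: |240 − 262| = 22.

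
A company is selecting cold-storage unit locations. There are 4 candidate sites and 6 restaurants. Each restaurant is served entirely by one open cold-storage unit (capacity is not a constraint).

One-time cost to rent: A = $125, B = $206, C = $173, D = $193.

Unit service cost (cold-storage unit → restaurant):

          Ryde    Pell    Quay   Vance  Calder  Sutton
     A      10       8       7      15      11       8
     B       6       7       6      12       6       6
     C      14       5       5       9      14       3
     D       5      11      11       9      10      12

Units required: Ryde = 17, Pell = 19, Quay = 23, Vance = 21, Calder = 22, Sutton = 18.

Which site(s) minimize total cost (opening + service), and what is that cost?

Open B and C; minimum total cost 1066.

For any fixed open set, each restaurant goes to its cheapest open site; total = fixed + service.
{B, C}: Ryde→B 6·17=102, Pell→C 5·19=95, Quay→C 5·23=115, Vance→C 9·21=189, Calder→B 6·22=132, Sutton→C 3·18=54. Service 687; fixed 379; total 1066.
{B}: Ryde→B 6·17=102, Pell→B 7·19=133, Quay→B 6·23=138, Vance→B 12·21=252, Calder→B 6·22=132, Sutton→B 6·18=108. Service 865; fixed 206; total 1071.
{C, D}: service 758 + fixed 366 = 1124
{A, B, C, D}: Ryde→D 5·17=85, Pell→C 5·19=95, Quay→C 5·23=115, Vance→C 9·21=189, Calder→B 6·22=132, Sutton→C 3·18=54. Service 670; fixed 697; total 1367.
No other subset beats 1066.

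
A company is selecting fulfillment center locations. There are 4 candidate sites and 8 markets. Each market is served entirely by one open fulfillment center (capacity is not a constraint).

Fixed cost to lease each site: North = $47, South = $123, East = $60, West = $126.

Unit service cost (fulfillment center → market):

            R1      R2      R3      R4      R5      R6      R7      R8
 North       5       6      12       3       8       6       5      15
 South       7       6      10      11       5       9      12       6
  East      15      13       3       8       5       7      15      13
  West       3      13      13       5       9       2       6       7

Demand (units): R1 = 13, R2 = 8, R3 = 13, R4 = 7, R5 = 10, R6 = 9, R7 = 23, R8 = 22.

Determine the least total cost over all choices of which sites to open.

Minimum total cost: 717

For any fixed open set, each market goes to its cheapest open site; total = fixed + service.
{North, East, West}: R1→West 3·13=39, R2→North 6·8=48, R3→East 3·13=39, R4→North 3·7=21, R5→East 5·10=50, R6→West 2·9=18, R7→North 5·23=115, R8→West 7·22=154. Service 484; fixed 233; total 717.
{North, South, East}: service 524 + fixed 230 = 754
{East, West}: R1→West 3·13=39, R2→East 13·8=104, R3→East 3·13=39, R4→West 5·7=35, R5→East 5·10=50, R6→West 2·9=18, R7→West 6·23=138, R8→West 7·22=154. Service 577; fixed 186; total 763.
{North, South, East, West}: R1→West 3·13=39, R2→North 6·8=48, R3→East 3·13=39, R4→North 3·7=21, R5→South 5·10=50, R6→West 2·9=18, R7→North 5·23=115, R8→South 6·22=132. Service 462; fixed 356; total 818.
(All 15 nonempty subsets were checked; North, East and West is lowest.)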